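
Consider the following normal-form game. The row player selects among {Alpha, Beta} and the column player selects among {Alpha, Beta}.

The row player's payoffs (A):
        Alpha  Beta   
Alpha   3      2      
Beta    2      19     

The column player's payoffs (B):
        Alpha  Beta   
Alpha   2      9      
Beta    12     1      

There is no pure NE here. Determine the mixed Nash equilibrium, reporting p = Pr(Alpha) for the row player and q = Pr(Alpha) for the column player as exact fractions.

p = 11/18, q = 17/18

In a mixed NE each player is indifferent between their pure strategies, so the opponent's mix sets the indifference.
The column player indifferent between Alpha and Beta: p·2 + (1−p)·12 = p·9 + (1−p)·1 ⟹ 12 + (-10)p = 1 + 8p ⟹ p = 11/18.
The row player indifferent between Alpha and Beta: q·3 + (1−q)·2 = q·2 + (1−q)·19 ⟹ 2 + 1q = 19 + (-17)q ⟹ q = 17/18.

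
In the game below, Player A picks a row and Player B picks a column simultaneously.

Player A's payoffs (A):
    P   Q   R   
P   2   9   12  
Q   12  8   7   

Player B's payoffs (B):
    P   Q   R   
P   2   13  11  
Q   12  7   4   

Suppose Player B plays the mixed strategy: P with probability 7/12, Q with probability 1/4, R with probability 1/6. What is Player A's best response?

Q

Player A's best reply maximizes expected payoff against the mix.
P: (7/12)·2 + (1/4)·9 + (1/6)·12 = 65/12
Q: (7/12)·12 + (1/4)·8 + (1/6)·7 = 61/6
Highest expected payoff is 61/6, from Q.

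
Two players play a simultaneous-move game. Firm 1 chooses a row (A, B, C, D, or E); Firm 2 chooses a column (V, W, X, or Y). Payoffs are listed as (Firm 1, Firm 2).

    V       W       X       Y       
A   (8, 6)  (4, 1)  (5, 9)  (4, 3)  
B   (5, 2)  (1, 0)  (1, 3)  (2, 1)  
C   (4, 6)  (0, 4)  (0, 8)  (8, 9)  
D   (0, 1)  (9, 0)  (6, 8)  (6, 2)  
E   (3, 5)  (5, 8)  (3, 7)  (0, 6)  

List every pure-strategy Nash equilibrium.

Check mutual best responses: a cell is a NE iff neither player can gain by unilaterally deviating.
Firm 1's best responses — vs V: A (payoff 8); vs W: D (payoff 9); vs X: D (payoff 6); vs Y: C (payoff 8).
Firm 2's best responses — vs A: X (payoff 9); vs B: X (payoff 3); vs C: Y (payoff 9); vs D: X (payoff 8); vs E: W (payoff 8).
Mutual best responses occur at (C, Y) and (D, X); at each, neither player gains by switching.

(C, Y) and (D, X)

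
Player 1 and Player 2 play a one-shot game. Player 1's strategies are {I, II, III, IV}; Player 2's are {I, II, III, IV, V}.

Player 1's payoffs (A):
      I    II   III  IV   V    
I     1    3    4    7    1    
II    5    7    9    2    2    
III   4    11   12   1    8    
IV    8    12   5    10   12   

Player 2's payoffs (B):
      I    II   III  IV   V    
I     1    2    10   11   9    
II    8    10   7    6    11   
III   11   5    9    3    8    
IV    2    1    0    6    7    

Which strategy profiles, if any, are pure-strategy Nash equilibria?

(IV, V)

Check mutual best responses: a cell is a NE iff neither player can gain by unilaterally deviating.
Player 1's best responses — vs I: IV (payoff 8); vs II: IV (payoff 12); vs III: III (payoff 12); vs IV: IV (payoff 10); vs V: IV (payoff 12).
Player 2's best responses — vs I: IV (payoff 11); vs II: V (payoff 11); vs III: I (payoff 11); vs IV: V (payoff 7).
The only mutual best response is (IV, V); neither player gains by switching there.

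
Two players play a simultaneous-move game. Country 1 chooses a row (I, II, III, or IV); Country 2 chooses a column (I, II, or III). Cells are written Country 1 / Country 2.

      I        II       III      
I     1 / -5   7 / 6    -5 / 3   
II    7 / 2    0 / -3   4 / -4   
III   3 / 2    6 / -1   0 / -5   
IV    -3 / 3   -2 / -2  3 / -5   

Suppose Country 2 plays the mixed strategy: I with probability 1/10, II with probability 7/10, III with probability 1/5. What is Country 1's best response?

III

Compute Country 1's expected payoff from each pure strategy against the given mix.
I: (1/10)·1 + (7/10)·7 + (1/5)·(-5) = 4
II: (1/10)·7 + (7/10)·0 + (1/5)·4 = 3/2
III: (1/10)·3 + (7/10)·6 + (1/5)·0 = 9/2
IV: (1/10)·(-3) + (7/10)·(-2) + (1/5)·3 = -11/10
Highest expected payoff is 9/2, from III.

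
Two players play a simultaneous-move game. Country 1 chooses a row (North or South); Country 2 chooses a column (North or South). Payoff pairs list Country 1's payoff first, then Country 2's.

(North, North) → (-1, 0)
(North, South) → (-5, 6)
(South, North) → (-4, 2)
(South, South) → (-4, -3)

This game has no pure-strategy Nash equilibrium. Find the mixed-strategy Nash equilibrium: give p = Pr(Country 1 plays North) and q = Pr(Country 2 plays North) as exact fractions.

In a mixed NE each player is indifferent between their pure strategies, so the opponent's mix sets the indifference.
Country 2 indifferent between North and South: p·0 + (1−p)·2 = p·6 + (1−p)·(-3) ⟹ 2 + (-2)p = (-3) + 9p ⟹ p = 5/11.
Country 1 indifferent between North and South: q·(-1) + (1−q)·(-5) = q·(-4) + (1−q)·(-4) ⟹ (-5) + 4q = (-4) + 0q ⟹ q = 1/4.

p = 5/11, q = 1/4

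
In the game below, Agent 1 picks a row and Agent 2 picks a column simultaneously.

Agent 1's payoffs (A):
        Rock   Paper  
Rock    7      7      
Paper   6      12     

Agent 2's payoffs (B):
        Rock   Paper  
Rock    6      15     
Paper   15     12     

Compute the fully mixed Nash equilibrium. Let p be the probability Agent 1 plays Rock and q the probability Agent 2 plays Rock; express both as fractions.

In a mixed NE each player is indifferent between their pure strategies, so the opponent's mix sets the indifference.
Agent 2 indifferent between Rock and Paper: p·6 + (1−p)·15 = p·15 + (1−p)·12 ⟹ 15 + (-9)p = 12 + 3p ⟹ p = 1/4.
Agent 1 indifferent between Rock and Paper: q·7 + (1−q)·7 = q·6 + (1−q)·12 ⟹ 7 + 0q = 12 + (-6)q ⟹ q = 5/6.

p = 1/4, q = 5/6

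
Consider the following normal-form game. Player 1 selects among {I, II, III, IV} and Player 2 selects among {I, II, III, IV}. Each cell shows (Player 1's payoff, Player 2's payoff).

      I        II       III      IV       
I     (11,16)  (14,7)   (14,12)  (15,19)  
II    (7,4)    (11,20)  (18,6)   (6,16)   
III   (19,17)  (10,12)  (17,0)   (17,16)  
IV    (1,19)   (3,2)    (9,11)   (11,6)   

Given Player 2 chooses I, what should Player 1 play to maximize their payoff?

III

With Player 2 fixed at I, Player 1's payoffs are: I → 11, II → 7, III → 19, IV → 1.
The maximum is 19, achieved by III.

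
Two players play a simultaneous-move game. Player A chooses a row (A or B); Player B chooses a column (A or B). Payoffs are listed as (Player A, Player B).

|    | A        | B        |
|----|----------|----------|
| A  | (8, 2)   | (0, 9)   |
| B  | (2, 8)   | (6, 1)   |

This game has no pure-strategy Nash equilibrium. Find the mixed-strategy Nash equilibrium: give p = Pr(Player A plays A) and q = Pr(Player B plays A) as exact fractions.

p = 1/2, q = 1/2

Each player's mixing probability is pinned down by making the *other* player indifferent.
Player B indifferent between A and B: p·2 + (1−p)·8 = p·9 + (1−p)·1 ⟹ 8 + (-6)p = 1 + 8p ⟹ p = 1/2.
Player A indifferent between A and B: q·8 + (1−q)·0 = q·2 + (1−q)·6 ⟹ 0 + 8q = 6 + (-4)q ⟹ q = 1/2.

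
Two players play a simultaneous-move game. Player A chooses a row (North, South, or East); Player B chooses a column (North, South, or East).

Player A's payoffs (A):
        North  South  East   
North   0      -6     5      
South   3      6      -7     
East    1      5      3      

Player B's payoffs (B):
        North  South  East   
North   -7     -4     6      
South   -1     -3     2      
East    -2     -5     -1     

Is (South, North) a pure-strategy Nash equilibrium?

Holding Player B at North: Player A gets 3 from South, versus 0 from North, 1 from East. No profitable deviation for Player A.
Holding Player A at South: Player B gets -1 from North but could get 2 by switching to East. Player B has a profitable deviation.

No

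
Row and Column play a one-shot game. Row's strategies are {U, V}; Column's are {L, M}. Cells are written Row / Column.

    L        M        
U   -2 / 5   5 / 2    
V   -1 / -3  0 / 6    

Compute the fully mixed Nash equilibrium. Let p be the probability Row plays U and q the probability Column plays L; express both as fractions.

Each player's mixing probability is pinned down by making the *other* player indifferent.
Column indifferent between L and M: p·5 + (1−p)·(-3) = p·2 + (1−p)·6 ⟹ (-3) + 8p = 6 + (-4)p ⟹ p = 3/4.
Row indifferent between U and V: q·(-2) + (1−q)·5 = q·(-1) + (1−q)·0 ⟹ 5 + (-7)q = 0 + (-1)q ⟹ q = 5/6.

p = 3/4, q = 5/6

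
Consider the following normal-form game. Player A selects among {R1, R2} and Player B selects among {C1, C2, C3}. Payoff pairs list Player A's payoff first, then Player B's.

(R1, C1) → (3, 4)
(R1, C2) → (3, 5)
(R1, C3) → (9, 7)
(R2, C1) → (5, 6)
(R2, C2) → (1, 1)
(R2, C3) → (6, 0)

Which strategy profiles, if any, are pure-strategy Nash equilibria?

A profile is a Nash equilibrium when each player is best-responding to the other.
Player A's best responses — vs C1: R2 (payoff 5); vs C2: R1 (payoff 3); vs C3: R1 (payoff 9).
Player B's best responses — vs R1: C3 (payoff 7); vs R2: C1 (payoff 6).
Mutual best responses occur at (R1, C3) and (R2, C1); at each, neither player gains by switching.

(R1, C3) and (R2, C1)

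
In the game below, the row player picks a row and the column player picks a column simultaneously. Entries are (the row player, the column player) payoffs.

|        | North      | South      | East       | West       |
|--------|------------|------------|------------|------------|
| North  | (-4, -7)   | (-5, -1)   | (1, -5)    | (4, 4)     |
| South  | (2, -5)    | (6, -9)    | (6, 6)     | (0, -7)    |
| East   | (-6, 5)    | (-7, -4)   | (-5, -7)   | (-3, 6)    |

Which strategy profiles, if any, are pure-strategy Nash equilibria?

Check mutual best responses: a cell is a NE iff neither player can gain by unilaterally deviating.
The row player's best responses — vs North: South (payoff 2); vs South: South (payoff 6); vs East: South (payoff 6); vs West: North (payoff 4).
The column player's best responses — vs North: West (payoff 4); vs South: East (payoff 6); vs East: West (payoff 6).
Mutual best responses occur at (North, West) and (South, East); at each, neither player gains by switching.

(North, West) and (South, East)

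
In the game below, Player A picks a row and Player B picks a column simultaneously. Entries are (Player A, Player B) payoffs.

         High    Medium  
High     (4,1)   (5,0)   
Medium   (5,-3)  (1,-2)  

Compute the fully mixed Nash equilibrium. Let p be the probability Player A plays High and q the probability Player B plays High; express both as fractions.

Each player's mixing probability is pinned down by making the *other* player indifferent.
Player B indifferent between High and Medium: p·1 + (1−p)·(-3) = p·0 + (1−p)·(-2) ⟹ (-3) + 4p = (-2) + 2p ⟹ p = 1/2.
Player A indifferent between High and Medium: q·4 + (1−q)·5 = q·5 + (1−q)·1 ⟹ 5 + (-1)q = 1 + 4q ⟹ q = 4/5.

p = 1/2, q = 4/5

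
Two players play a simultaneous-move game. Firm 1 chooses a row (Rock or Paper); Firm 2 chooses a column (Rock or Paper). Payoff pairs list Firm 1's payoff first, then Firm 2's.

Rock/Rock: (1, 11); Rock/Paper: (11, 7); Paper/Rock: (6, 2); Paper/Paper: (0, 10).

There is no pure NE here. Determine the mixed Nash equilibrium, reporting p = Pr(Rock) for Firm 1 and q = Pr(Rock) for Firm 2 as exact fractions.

Each player's mixing probability is pinned down by making the *other* player indifferent.
Firm 2 indifferent between Rock and Paper: p·11 + (1−p)·2 = p·7 + (1−p)·10 ⟹ 2 + 9p = 10 + (-3)p ⟹ p = 2/3.
Firm 1 indifferent between Rock and Paper: q·1 + (1−q)·11 = q·6 + (1−q)·0 ⟹ 11 + (-10)q = 0 + 6q ⟹ q = 11/16.

p = 2/3, q = 11/16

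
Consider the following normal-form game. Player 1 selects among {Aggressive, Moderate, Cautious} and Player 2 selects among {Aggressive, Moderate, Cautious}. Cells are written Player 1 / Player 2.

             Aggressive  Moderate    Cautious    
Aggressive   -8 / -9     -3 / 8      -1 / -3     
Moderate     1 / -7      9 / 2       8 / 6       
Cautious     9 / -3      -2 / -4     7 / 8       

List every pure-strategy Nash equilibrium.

Check mutual best responses: a cell is a NE iff neither player can gain by unilaterally deviating.
Player 1's best responses — vs Aggressive: Cautious (payoff 9); vs Moderate: Moderate (payoff 9); vs Cautious: Moderate (payoff 8).
Player 2's best responses — vs Aggressive: Moderate (payoff 8); vs Moderate: Cautious (payoff 6); vs Cautious: Cautious (payoff 8).
The only mutual best response is (Moderate, Cautious); neither player gains by switching there.

(Moderate, Cautious)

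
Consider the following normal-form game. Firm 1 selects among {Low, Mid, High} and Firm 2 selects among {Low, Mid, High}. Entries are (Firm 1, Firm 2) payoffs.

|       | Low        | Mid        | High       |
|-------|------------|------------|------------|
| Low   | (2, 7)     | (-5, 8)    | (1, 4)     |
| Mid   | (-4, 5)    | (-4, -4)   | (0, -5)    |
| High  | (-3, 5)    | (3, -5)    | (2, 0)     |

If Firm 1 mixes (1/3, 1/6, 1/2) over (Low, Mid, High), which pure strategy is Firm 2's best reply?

Compute Firm 2's expected payoff from each pure strategy against the given mix.
Low: (1/3)·7 + (1/6)·5 + (1/2)·5 = 17/3
Mid: (1/3)·8 + (1/6)·(-4) + (1/2)·(-5) = -1/2
High: (1/3)·4 + (1/6)·(-5) + (1/2)·0 = 1/2
Highest expected payoff is 17/3, from Low.

Low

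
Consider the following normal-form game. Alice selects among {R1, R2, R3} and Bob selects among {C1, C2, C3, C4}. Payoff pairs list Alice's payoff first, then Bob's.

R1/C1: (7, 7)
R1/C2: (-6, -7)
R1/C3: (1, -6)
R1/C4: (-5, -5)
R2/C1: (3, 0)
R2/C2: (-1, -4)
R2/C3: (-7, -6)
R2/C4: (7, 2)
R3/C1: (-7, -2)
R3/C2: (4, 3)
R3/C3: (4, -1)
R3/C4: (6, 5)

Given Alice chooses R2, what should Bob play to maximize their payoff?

With Alice fixed at R2, Bob's payoffs are: C1 → 0, C2 → -4, C3 → -6, C4 → 2.
The maximum is 2, achieved by C4.

C4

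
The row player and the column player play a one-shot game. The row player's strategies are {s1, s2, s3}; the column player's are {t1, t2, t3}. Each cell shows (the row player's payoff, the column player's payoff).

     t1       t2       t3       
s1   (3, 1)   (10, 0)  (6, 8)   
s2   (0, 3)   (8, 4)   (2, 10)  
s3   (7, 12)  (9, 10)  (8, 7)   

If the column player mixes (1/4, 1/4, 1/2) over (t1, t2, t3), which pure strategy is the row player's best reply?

s3

Compute the row player's expected payoff from each pure strategy against the given mix.
s1: (1/4)·3 + (1/4)·10 + (1/2)·6 = 25/4
s2: (1/4)·0 + (1/4)·8 + (1/2)·2 = 3
s3: (1/4)·7 + (1/4)·9 + (1/2)·8 = 8
Highest expected payoff is 8, from s3.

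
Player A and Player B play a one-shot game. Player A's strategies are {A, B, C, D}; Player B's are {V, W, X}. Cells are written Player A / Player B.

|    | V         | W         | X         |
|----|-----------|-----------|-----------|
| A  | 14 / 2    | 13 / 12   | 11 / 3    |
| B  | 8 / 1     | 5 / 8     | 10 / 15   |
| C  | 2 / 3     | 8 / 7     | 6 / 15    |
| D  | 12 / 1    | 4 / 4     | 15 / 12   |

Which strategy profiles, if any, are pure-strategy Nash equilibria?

Check mutual best responses: a cell is a NE iff neither player can gain by unilaterally deviating.
Player A's best responses — vs V: A (payoff 14); vs W: A (payoff 13); vs X: D (payoff 15).
Player B's best responses — vs A: W (payoff 12); vs B: X (payoff 15); vs C: X (payoff 15); vs D: X (payoff 12).
Mutual best responses occur at (A, W) and (D, X); at each, neither player gains by switching.

(A, W) and (D, X)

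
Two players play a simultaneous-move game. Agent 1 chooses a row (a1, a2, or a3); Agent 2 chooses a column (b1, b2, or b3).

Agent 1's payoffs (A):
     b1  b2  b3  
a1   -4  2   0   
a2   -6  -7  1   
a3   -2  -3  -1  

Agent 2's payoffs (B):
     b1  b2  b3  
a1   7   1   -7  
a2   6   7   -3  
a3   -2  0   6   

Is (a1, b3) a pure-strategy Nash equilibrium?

No

Holding Agent 2 at b3: Agent 1 gets 0 from a1 but could get 1 by switching to a2. Agent 1 has a profitable deviation.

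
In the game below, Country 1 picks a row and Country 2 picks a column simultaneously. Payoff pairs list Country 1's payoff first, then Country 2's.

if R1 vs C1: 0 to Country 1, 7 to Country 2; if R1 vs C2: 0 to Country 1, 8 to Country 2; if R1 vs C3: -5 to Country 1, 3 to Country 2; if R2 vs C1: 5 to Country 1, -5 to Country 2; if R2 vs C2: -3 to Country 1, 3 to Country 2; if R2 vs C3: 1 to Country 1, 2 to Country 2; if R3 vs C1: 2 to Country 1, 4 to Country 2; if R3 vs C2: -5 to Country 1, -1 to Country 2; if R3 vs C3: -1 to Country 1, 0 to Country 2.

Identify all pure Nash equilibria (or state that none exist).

Check mutual best responses: a cell is a NE iff neither player can gain by unilaterally deviating.
Country 1's best responses — vs C1: R2 (payoff 5); vs C2: R1 (payoff 0); vs C3: R2 (payoff 1).
Country 2's best responses — vs R1: C2 (payoff 8); vs R2: C2 (payoff 3); vs R3: C1 (payoff 4).
The only mutual best response is (R1, C2); neither player gains by switching there.

(R1, C2)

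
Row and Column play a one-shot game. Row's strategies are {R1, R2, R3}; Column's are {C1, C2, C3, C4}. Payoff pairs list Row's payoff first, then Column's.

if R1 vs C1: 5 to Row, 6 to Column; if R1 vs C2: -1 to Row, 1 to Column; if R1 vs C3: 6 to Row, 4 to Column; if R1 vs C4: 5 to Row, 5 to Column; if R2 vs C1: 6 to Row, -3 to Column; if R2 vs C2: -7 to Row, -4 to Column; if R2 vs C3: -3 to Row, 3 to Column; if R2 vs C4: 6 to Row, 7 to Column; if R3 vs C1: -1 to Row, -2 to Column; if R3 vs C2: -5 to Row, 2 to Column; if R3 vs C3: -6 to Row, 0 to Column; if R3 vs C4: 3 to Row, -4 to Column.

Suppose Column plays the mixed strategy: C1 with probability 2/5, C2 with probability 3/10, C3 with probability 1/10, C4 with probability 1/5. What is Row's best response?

R1

Compute Row's expected payoff from each pure strategy against the given mix.
R1: (2/5)·5 + (3/10)·(-1) + (1/10)·6 + (1/5)·5 = 33/10
R2: (2/5)·6 + (3/10)·(-7) + (1/10)·(-3) + (1/5)·6 = 6/5
R3: (2/5)·(-1) + (3/10)·(-5) + (1/10)·(-6) + (1/5)·3 = -19/10
Highest expected payoff is 33/10, from R1.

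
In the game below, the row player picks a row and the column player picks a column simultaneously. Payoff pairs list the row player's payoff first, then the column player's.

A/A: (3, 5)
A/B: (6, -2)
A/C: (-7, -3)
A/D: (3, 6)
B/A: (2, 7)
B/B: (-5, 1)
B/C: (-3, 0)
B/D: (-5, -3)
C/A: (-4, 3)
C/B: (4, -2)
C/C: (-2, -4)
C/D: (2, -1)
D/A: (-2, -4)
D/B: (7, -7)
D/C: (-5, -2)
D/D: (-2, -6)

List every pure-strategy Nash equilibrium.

A profile is a Nash equilibrium when each player is best-responding to the other.
The row player's best responses — vs A: A (payoff 3); vs B: D (payoff 7); vs C: C (payoff -2); vs D: A (payoff 3).
The column player's best responses — vs A: D (payoff 6); vs B: A (payoff 7); vs C: A (payoff 3); vs D: C (payoff -2).
The only mutual best response is (A, D); neither player gains by switching there.

(A, D)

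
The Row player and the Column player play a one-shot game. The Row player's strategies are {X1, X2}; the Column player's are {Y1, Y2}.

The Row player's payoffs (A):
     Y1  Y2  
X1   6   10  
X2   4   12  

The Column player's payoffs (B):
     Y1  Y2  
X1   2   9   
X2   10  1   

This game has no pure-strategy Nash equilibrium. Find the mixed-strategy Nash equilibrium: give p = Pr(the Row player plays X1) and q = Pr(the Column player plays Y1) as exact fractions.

p = 9/16, q = 1/2

Each player's mixing probability is pinned down by making the *other* player indifferent.
The Column player indifferent between Y1 and Y2: p·2 + (1−p)·10 = p·9 + (1−p)·1 ⟹ 10 + (-8)p = 1 + 8p ⟹ p = 9/16.
The Row player indifferent between X1 and X2: q·6 + (1−q)·10 = q·4 + (1−q)·12 ⟹ 10 + (-4)q = 12 + (-8)q ⟹ q = 1/2.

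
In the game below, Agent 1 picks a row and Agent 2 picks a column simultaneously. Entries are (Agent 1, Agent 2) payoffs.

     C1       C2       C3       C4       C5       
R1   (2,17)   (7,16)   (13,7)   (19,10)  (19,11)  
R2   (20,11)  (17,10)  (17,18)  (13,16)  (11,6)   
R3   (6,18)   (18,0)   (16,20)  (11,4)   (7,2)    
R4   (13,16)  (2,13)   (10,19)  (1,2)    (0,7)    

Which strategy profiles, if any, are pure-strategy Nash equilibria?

(R2, C3)

A profile is a Nash equilibrium when each player is best-responding to the other.
Agent 1's best responses — vs C1: R2 (payoff 20); vs C2: R3 (payoff 18); vs C3: R2 (payoff 17); vs C4: R1 (payoff 19); vs C5: R1 (payoff 19).
Agent 2's best responses — vs R1: C1 (payoff 17); vs R2: C3 (payoff 18); vs R3: C3 (payoff 20); vs R4: C3 (payoff 19).
The only mutual best response is (R2, C3); neither player gains by switching there.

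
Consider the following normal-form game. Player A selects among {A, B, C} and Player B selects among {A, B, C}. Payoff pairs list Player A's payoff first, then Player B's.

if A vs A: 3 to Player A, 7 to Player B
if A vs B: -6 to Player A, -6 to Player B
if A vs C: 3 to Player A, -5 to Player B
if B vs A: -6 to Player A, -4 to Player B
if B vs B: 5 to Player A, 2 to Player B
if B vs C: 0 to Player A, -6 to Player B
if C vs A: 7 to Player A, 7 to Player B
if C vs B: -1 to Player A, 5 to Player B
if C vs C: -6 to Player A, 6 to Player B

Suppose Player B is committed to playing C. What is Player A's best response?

With Player B fixed at C, Player A's payoffs are: A → 3, B → 0, C → -6.
The maximum is 3, achieved by A.

A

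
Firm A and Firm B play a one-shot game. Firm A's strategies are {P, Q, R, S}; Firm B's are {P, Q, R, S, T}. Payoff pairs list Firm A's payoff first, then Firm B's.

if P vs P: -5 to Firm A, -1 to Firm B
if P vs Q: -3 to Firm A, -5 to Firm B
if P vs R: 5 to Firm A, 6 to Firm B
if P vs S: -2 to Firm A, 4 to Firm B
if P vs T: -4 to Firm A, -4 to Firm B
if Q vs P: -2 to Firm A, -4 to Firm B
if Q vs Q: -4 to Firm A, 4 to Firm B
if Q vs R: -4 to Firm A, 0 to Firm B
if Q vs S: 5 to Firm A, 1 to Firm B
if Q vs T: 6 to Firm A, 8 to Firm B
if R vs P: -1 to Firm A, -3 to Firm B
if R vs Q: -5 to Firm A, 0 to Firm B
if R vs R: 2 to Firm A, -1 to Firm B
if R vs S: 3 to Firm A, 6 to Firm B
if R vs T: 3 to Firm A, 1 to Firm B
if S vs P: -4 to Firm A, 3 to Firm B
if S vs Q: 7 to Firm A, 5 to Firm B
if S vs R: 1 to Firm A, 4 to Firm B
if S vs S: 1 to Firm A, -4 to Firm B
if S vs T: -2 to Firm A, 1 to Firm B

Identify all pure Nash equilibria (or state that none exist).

Check mutual best responses: a cell is a NE iff neither player can gain by unilaterally deviating.
Firm A's best responses — vs P: R (payoff -1); vs Q: S (payoff 7); vs R: P (payoff 5); vs S: Q (payoff 5); vs T: Q (payoff 6).
Firm B's best responses — vs P: R (payoff 6); vs Q: T (payoff 8); vs R: S (payoff 6); vs S: Q (payoff 5).
Mutual best responses occur at (P, R), (Q, T), and (S, Q); at each, neither player gains by switching.

(P, R), (Q, T), and (S, Q)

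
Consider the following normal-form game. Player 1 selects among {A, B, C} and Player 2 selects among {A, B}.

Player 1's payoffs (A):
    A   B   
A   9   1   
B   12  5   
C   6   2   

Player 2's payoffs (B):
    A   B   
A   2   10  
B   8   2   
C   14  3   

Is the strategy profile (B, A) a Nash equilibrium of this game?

Yes

Holding Player 2 at A: Player 1 gets 12 from B, versus 9 from A, 6 from C. No profitable deviation for Player 1.
Holding Player 1 at B: Player 2 gets 8 from A, versus 2 from B. No profitable deviation for Player 2 either.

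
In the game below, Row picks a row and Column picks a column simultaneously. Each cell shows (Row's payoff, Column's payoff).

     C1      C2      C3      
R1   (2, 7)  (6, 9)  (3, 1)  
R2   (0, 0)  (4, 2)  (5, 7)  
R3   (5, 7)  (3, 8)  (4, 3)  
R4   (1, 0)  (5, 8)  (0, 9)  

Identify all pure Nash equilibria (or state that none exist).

Check mutual best responses: a cell is a NE iff neither player can gain by unilaterally deviating.
Row's best responses — vs C1: R3 (payoff 5); vs C2: R1 (payoff 6); vs C3: R2 (payoff 5).
Column's best responses — vs R1: C2 (payoff 9); vs R2: C3 (payoff 7); vs R3: C2 (payoff 8); vs R4: C3 (payoff 9).
Mutual best responses occur at (R1, C2) and (R2, C3); at each, neither player gains by switching.

(R1, C2) and (R2, C3)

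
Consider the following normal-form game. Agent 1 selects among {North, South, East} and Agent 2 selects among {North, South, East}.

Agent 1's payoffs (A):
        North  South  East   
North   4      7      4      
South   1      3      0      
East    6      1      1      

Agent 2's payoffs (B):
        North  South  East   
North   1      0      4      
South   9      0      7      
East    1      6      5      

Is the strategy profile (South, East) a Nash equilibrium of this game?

No

Holding Agent 2 at East: Agent 1 gets 0 from South but could get 4 by switching to North. Agent 1 has a profitable deviation.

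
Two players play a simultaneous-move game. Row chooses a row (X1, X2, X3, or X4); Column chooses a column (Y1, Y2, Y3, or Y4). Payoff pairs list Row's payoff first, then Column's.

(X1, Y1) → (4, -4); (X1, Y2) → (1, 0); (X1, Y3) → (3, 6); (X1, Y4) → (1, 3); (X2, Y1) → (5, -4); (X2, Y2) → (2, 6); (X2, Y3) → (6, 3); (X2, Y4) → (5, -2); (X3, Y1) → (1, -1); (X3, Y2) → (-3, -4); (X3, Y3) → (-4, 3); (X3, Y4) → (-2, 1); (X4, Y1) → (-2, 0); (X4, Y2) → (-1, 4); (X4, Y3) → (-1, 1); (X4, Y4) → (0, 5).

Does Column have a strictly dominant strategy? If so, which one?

A strategy is strictly dominant if it gives Column a strictly higher payoff than every other strategy, against every choice by the opponent.
Y1 is not dominant: against X1, Y2 gives 0 > -4.
Y2 is not dominant: against X1, Y3 gives 6 > 0.
Y3 is not dominant: against X2, Y2 gives 6 > 3.
Y4 is not dominant: against X1, Y3 gives 6 > 3.
No single strategy is best against every opponent action.

No strictly dominant strategy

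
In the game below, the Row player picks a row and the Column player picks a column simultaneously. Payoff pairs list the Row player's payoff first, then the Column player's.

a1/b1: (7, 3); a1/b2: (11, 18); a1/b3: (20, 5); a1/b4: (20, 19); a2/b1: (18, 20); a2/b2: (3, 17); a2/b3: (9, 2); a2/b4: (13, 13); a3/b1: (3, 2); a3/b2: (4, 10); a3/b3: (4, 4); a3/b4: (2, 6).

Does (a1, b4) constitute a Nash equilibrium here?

Yes

Holding the Column player at b4: the Row player gets 20 from a1, versus 13 from a2, 2 from a3. No profitable deviation for the Row player.
Holding the Row player at a1: the Column player gets 19 from b4, versus 3 from b1, 18 from b2, 5 from b3. No profitable deviation for the Column player either.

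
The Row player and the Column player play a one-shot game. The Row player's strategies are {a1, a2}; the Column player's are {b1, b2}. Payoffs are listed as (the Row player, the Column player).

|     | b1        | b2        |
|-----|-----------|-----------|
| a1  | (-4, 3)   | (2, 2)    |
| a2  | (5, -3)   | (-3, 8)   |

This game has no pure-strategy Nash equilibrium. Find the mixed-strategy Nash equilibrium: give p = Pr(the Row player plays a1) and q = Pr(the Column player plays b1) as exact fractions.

In a mixed NE each player is indifferent between their pure strategies, so the opponent's mix sets the indifference.
The Column player indifferent between b1 and b2: p·3 + (1−p)·(-3) = p·2 + (1−p)·8 ⟹ (-3) + 6p = 8 + (-6)p ⟹ p = 11/12.
The Row player indifferent between a1 and a2: q·(-4) + (1−q)·2 = q·5 + (1−q)·(-3) ⟹ 2 + (-6)q = (-3) + 8q ⟹ q = 5/14.

p = 11/12, q = 5/14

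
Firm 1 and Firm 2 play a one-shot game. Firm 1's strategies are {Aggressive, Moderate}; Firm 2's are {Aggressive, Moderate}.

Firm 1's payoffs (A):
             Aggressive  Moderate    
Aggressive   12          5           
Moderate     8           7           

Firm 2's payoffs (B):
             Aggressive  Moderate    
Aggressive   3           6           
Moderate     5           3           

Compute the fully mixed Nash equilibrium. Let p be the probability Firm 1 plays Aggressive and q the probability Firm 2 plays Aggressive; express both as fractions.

p = 2/5, q = 1/3

Each player's mixing probability is pinned down by making the *other* player indifferent.
Firm 2 indifferent between Aggressive and Moderate: p·3 + (1−p)·5 = p·6 + (1−p)·3 ⟹ 5 + (-2)p = 3 + 3p ⟹ p = 2/5.
Firm 1 indifferent between Aggressive and Moderate: q·12 + (1−q)·5 = q·8 + (1−q)·7 ⟹ 5 + 7q = 7 + 1q ⟹ q = 1/3.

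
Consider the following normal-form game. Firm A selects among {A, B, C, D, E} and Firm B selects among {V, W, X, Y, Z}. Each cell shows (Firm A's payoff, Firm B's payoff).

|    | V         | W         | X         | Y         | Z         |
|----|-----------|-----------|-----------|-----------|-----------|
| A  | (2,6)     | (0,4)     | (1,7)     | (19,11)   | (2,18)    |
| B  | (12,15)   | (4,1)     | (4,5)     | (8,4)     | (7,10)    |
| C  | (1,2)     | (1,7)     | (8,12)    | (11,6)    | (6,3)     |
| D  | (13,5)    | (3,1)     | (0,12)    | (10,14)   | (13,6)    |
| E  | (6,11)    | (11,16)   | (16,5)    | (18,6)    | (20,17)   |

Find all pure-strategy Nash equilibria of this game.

(E, Z)

A profile is a Nash equilibrium when each player is best-responding to the other.
Firm A's best responses — vs V: D (payoff 13); vs W: E (payoff 11); vs X: E (payoff 16); vs Y: A (payoff 19); vs Z: E (payoff 20).
Firm B's best responses — vs A: Z (payoff 18); vs B: V (payoff 15); vs C: X (payoff 12); vs D: Y (payoff 14); vs E: Z (payoff 17).
The only mutual best response is (E, Z); neither player gains by switching there.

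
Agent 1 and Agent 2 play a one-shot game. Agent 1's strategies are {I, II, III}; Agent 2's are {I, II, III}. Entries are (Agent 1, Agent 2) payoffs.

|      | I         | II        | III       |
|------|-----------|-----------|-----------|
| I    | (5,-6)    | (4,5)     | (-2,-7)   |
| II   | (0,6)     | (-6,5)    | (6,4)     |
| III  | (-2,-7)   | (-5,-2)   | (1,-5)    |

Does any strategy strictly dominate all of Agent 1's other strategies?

None

A strategy is strictly dominant if it gives Agent 1 a strictly higher payoff than every other strategy, against every choice by the opponent.
I is not dominant: against III, II gives 6 > -2.
II is not dominant: against I, I gives 5 > 0.
III is not dominant: against I, I gives 5 > -2.
No single strategy is best against every opponent action.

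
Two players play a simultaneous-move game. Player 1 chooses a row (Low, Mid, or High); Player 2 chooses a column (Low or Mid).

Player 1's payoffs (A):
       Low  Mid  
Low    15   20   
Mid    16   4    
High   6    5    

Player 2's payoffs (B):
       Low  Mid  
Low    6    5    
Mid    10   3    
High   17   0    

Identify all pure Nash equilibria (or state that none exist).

(Mid, Low)

Check mutual best responses: a cell is a NE iff neither player can gain by unilaterally deviating.
Player 1's best responses — vs Low: Mid (payoff 16); vs Mid: Low (payoff 20).
Player 2's best responses — vs Low: Low (payoff 6); vs Mid: Low (payoff 10); vs High: Low (payoff 17).
The only mutual best response is (Mid, Low); neither player gains by switching there.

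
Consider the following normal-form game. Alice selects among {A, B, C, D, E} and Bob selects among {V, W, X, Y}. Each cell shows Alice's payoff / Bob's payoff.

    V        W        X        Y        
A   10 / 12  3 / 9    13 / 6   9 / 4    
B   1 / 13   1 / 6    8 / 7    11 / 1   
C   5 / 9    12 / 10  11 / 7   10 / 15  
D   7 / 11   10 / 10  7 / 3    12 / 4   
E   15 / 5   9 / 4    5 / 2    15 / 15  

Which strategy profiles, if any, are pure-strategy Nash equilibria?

(E, Y)

Check mutual best responses: a cell is a NE iff neither player can gain by unilaterally deviating.
Alice's best responses — vs V: E (payoff 15); vs W: C (payoff 12); vs X: A (payoff 13); vs Y: E (payoff 15).
Bob's best responses — vs A: V (payoff 12); vs B: V (payoff 13); vs C: Y (payoff 15); vs D: V (payoff 11); vs E: Y (payoff 15).
The only mutual best response is (E, Y); neither player gains by switching there.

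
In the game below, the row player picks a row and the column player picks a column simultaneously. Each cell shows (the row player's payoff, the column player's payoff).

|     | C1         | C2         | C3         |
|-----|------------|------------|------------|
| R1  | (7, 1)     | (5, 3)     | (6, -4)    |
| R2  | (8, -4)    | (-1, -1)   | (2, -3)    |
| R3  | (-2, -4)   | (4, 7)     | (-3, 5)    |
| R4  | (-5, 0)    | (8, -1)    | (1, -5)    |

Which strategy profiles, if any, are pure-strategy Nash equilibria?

A profile is a Nash equilibrium when each player is best-responding to the other.
The row player's best responses — vs C1: R2 (payoff 8); vs C2: R4 (payoff 8); vs C3: R1 (payoff 6).
The column player's best responses — vs R1: C2 (payoff 3); vs R2: C2 (payoff -1); vs R3: C2 (payoff 7); vs R4: C1 (payoff 0).
No cell has both players best-responding. For instance, the row player's best reply to C2 is R4, but against R4 the column player prefers C1 over C2.

No pure-strategy Nash equilibrium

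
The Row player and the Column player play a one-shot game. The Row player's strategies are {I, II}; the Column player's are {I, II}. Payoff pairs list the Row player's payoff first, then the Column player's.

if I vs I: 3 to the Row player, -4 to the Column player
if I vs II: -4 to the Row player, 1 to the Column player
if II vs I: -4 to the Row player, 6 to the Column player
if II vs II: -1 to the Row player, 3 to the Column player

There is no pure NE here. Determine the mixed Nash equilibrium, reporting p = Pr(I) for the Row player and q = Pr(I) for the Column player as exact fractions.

In a mixed NE each player is indifferent between their pure strategies, so the opponent's mix sets the indifference.
The Column player indifferent between I and II: p·(-4) + (1−p)·6 = p·1 + (1−p)·3 ⟹ 6 + (-10)p = 3 + (-2)p ⟹ p = 3/8.
The Row player indifferent between I and II: q·3 + (1−q)·(-4) = q·(-4) + (1−q)·(-1) ⟹ (-4) + 7q = (-1) + (-3)q ⟹ q = 3/10.

p = 3/8, q = 3/10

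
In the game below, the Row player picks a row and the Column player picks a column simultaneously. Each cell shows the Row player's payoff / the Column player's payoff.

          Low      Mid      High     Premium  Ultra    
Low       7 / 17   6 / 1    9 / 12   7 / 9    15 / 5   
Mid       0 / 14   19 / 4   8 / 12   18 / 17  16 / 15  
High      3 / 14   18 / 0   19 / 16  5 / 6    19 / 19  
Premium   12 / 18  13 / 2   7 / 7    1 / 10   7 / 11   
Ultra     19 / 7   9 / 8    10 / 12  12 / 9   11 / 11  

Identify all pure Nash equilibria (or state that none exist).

Find each player's best response to every opponent strategy; NE are the intersections.
The Row player's best responses — vs Low: Ultra (payoff 19); vs Mid: Mid (payoff 19); vs High: High (payoff 19); vs Premium: Mid (payoff 18); vs Ultra: High (payoff 19).
The Column player's best responses — vs Low: Low (payoff 17); vs Mid: Premium (payoff 17); vs High: Ultra (payoff 19); vs Premium: Low (payoff 18); vs Ultra: High (payoff 12).
Mutual best responses occur at (Mid, Premium) and (High, Ultra); at each, neither player gains by switching.

(Mid, Premium) and (High, Ultra)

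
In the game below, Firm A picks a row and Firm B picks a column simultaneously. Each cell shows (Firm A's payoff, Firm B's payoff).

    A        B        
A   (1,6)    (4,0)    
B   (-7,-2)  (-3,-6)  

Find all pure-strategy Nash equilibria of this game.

(A, A)

A profile is a Nash equilibrium when each player is best-responding to the other.
Firm A's best responses — vs A: A (payoff 1); vs B: A (payoff 4).
Firm B's best responses — vs A: A (payoff 6); vs B: A (payoff -2).
The only mutual best response is (A, A); neither player gains by switching there.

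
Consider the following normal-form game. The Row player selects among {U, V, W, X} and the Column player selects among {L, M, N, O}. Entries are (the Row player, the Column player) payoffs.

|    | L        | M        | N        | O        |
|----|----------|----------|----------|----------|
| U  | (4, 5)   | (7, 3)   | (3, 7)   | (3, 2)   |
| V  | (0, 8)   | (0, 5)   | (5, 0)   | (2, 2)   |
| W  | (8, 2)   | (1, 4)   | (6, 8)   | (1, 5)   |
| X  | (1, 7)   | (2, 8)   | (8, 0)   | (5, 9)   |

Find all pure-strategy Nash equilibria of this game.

Check mutual best responses: a cell is a NE iff neither player can gain by unilaterally deviating.
The Row player's best responses — vs L: W (payoff 8); vs M: U (payoff 7); vs N: X (payoff 8); vs O: X (payoff 5).
The Column player's best responses — vs U: N (payoff 7); vs V: L (payoff 8); vs W: N (payoff 8); vs X: O (payoff 9).
The only mutual best response is (X, O); neither player gains by switching there.

(X, O)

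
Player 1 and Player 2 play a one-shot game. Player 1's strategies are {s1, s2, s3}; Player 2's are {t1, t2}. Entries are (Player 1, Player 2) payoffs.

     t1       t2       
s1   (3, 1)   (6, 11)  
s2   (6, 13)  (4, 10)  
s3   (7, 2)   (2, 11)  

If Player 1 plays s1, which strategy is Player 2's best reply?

With Player 1 fixed at s1, Player 2's payoffs are: t1 → 1, t2 → 11.
The maximum is 11, achieved by t2.

t2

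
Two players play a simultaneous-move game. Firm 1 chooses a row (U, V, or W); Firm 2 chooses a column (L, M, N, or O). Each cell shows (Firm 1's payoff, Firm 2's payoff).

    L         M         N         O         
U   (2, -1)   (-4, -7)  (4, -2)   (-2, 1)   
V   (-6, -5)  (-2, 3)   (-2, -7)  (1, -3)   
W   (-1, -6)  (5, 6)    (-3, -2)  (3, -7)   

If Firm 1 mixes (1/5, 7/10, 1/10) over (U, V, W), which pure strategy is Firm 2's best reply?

M

Compute Firm 2's expected payoff from each pure strategy against the given mix.
L: (1/5)·(-1) + (7/10)·(-5) + (1/10)·(-6) = -43/10
M: (1/5)·(-7) + (7/10)·3 + (1/10)·6 = 13/10
N: (1/5)·(-2) + (7/10)·(-7) + (1/10)·(-2) = -11/2
O: (1/5)·1 + (7/10)·(-3) + (1/10)·(-7) = -13/5
Highest expected payoff is 13/10, from M.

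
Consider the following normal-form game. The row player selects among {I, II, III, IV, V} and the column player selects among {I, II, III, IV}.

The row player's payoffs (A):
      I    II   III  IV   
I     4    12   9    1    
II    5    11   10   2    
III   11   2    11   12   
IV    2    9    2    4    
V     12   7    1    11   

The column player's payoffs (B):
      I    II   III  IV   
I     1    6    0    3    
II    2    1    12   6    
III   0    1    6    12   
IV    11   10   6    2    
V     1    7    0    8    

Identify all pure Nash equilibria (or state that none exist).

Check mutual best responses: a cell is a NE iff neither player can gain by unilaterally deviating.
The row player's best responses — vs I: V (payoff 12); vs II: I (payoff 12); vs III: III (payoff 11); vs IV: III (payoff 12).
The column player's best responses — vs I: II (payoff 6); vs II: III (payoff 12); vs III: IV (payoff 12); vs IV: I (payoff 11); vs V: IV (payoff 8).
Mutual best responses occur at (I, II) and (III, IV); at each, neither player gains by switching.

(I, II) and (III, IV)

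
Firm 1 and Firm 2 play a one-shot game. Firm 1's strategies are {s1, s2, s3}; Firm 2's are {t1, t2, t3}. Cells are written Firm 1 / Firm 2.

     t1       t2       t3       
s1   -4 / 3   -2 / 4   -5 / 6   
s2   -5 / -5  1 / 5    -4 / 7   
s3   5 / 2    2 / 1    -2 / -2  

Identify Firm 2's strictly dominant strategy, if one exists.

A strategy is strictly dominant if it gives Firm 2 a strictly higher payoff than every other strategy, against every choice by the opponent.
t1 is not dominant: against s1, t2 gives 4 > 3.
t2 is not dominant: against s1, t3 gives 6 > 4.
t3 is not dominant: against s3, t1 gives 2 > -2.
No single strategy is best against every opponent action.

No strictly dominant strategy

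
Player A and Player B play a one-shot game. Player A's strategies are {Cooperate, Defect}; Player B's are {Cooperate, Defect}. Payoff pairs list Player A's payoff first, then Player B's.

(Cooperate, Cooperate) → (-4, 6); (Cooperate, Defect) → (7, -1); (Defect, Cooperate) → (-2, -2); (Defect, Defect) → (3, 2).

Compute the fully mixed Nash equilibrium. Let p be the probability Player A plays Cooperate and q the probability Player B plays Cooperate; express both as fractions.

Each player's mixing probability is pinned down by making the *other* player indifferent.
Player B indifferent between Cooperate and Defect: p·6 + (1−p)·(-2) = p·(-1) + (1−p)·2 ⟹ (-2) + 8p = 2 + (-3)p ⟹ p = 4/11.
Player A indifferent between Cooperate and Defect: q·(-4) + (1−q)·7 = q·(-2) + (1−q)·3 ⟹ 7 + (-11)q = 3 + (-5)q ⟹ q = 2/3.

p = 4/11, q = 2/3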